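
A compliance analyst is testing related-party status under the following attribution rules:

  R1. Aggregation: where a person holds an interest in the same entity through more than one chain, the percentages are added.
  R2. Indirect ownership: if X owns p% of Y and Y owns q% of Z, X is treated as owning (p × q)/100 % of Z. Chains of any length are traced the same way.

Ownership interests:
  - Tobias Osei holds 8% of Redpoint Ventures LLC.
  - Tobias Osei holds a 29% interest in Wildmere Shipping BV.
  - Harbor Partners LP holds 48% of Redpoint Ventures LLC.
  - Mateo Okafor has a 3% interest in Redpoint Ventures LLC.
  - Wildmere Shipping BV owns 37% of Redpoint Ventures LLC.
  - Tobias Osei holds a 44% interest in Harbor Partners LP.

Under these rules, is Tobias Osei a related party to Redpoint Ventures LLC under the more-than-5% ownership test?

Chain via Harbor Partners LP (R2): 44% × 48% = 21.12% of Redpoint Ventures LLC.
Chain via Wildmere Shipping BV (R2): 29% × 37% = 10.73% of Redpoint Ventures LLC.
Direct interest in Redpoint Ventures LLC: 8%.
Aggregating (R1): 21.12% + 10.73% + 8% = 39.85%.
39.85% exceeds the 5% threshold, so Tobias is a related party to Redpoint Ventures LLC.

Yes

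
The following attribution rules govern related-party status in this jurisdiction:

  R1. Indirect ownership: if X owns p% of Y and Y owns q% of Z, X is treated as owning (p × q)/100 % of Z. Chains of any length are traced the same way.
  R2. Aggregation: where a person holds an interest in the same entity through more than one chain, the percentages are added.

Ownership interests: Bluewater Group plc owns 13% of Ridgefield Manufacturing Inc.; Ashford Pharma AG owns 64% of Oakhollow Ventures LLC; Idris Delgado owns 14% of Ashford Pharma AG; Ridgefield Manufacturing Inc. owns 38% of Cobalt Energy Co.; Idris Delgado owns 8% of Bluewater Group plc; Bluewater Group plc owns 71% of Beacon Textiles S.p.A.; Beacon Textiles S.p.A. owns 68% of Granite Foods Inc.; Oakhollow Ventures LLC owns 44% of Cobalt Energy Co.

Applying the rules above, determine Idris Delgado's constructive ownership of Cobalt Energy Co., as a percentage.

Chain via Ashford Pharma AG → Oakhollow Ventures LLC (R1): 14% × 64% × 44% = 3.9424% of Cobalt Energy Co.
Chain via Bluewater Group plc → Ridgefield Manufacturing Inc. (R1): 8% × 13% × 38% = 0.3952% of Cobalt Energy Co.
Aggregating (R2): 3.9424% + 0.3952% = 4.3376%.

4.3376%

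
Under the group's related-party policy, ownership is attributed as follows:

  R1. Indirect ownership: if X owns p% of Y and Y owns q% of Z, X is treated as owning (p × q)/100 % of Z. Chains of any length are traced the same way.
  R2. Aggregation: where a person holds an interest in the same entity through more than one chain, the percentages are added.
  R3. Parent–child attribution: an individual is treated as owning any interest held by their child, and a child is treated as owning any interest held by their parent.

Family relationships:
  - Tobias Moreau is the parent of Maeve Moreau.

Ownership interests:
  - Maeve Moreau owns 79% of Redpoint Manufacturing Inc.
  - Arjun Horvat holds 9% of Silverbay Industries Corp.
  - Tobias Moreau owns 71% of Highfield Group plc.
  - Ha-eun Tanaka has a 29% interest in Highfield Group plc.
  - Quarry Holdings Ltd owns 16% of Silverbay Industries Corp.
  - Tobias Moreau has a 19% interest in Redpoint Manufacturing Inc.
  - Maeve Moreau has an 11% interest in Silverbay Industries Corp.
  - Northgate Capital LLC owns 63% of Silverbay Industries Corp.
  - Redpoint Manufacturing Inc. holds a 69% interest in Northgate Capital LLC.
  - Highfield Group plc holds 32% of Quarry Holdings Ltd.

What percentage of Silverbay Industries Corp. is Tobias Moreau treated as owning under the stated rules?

By parent–child attribution (R3), Tobias Moreau is treated as also owning Maeve Moreau's interest in Redpoint Manufacturing Inc, giving 19% + 79% = 98%.
By parent–child attribution (R3), Tobias Moreau is treated as owning Maeve Moreau's 11% interest in Silverbay Industries Corp.
Chain via Redpoint Manufacturing Inc. → Northgate Capital LLC (R1): 98% × 69% × 63% = 42.6006% of Silverbay Industries Corp.
Chain via Highfield Group plc → Quarry Holdings Ltd (R1): 71% × 32% × 16% = 3.6352% of Silverbay Industries Corp.
Direct interest in Silverbay Industries Corp: 11%.
Aggregating (R2): 42.6006% + 3.6352% + 11% = 57.2358%.

57.2358%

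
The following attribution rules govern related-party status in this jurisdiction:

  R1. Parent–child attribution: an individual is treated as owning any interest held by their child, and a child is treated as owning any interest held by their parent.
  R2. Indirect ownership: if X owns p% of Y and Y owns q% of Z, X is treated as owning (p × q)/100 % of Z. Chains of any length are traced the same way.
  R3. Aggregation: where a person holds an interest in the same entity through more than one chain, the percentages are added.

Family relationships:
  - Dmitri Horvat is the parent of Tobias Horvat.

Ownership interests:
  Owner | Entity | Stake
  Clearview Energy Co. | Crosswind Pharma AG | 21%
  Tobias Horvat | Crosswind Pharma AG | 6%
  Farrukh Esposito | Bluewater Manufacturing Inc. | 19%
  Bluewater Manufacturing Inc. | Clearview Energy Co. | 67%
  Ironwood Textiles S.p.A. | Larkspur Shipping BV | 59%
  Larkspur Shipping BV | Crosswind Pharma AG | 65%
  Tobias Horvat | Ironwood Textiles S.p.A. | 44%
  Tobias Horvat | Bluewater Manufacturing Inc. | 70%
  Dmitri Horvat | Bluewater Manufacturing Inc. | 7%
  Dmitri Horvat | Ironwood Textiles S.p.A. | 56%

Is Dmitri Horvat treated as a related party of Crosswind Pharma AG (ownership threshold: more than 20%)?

Yes

By parent–child attribution (R1), Dmitri Horvat is treated as also owning Tobias Horvat's interest in Bluewater Manufacturing Inc, giving 7% + 70% = 77%.
By parent–child attribution (R1), Dmitri Horvat is treated as also owning Tobias Horvat's interest in Ironwood Textiles S.p.A, giving 56% + 44% = 100%.
By parent–child attribution (R1), Dmitri Horvat is treated as owning Tobias Horvat's 6% interest in Crosswind Pharma AG.
Chain via Bluewater Manufacturing Inc. → Clearview Energy Co. (R2): 77% × 67% × 21% = 10.8339% of Crosswind Pharma AG.
Chain via Ironwood Textiles S.p.A. → Larkspur Shipping BV (R2): 100% × 59% × 65% = 38.35% of Crosswind Pharma AG.
Direct interest in Crosswind Pharma AG: 6%.
Aggregating (R3): 10.8339% + 38.35% + 6% = 55.1839%.
55.1839% exceeds the 20% threshold, so Dmitri is a related party to Crosswind Pharma AG.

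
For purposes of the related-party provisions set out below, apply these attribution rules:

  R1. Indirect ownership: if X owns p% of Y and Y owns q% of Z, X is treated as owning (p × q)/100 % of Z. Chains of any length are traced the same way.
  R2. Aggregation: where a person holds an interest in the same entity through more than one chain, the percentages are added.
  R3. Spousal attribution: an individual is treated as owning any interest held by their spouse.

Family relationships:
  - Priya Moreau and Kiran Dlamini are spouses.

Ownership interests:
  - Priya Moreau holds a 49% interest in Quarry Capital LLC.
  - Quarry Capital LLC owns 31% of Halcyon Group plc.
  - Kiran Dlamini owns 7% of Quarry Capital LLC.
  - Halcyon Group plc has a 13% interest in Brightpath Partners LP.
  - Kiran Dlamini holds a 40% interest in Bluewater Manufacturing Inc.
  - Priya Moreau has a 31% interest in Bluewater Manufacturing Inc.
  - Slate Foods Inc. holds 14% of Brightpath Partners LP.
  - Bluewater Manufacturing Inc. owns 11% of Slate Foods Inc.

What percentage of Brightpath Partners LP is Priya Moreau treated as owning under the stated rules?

3.3502%

By spousal attribution (R3), Priya Moreau is treated as also owning Kiran Dlamini's interest in Quarry Capital LLC, giving 49% + 7% = 56%.
By spousal attribution (R3), Priya Moreau is treated as also owning Kiran Dlamini's interest in Bluewater Manufacturing Inc, giving 31% + 40% = 71%.
Chain via Quarry Capital LLC → Halcyon Group plc (R1): 56% × 31% × 13% = 2.2568% of Brightpath Partners LP.
Chain via Bluewater Manufacturing Inc. → Slate Foods Inc. (R1): 71% × 11% × 14% = 1.0934% of Brightpath Partners LP.
Aggregating (R2): 2.2568% + 1.0934% = 3.3502%.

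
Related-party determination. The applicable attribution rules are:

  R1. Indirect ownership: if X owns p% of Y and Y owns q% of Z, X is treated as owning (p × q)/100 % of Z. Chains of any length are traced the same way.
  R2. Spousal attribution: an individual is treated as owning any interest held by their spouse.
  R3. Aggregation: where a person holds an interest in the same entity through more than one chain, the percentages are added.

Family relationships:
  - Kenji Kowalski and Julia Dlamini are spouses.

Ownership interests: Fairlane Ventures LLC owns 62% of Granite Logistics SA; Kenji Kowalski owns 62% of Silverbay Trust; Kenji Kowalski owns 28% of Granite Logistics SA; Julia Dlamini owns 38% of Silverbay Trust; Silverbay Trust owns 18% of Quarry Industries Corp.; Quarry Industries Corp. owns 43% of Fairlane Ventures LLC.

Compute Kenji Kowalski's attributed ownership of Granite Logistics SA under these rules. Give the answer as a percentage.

32.7988%

By spousal attribution (R2), Kenji Kowalski is treated as also owning Julia Dlamini's interest in Silverbay Trust, giving 62% + 38% = 100%.
Chain via Silverbay Trust → Quarry Industries Corp. → Fairlane Ventures LLC (R1): 100% × 18% × 43% × 62% = 4.7988% of Granite Logistics SA.
Direct interest in Granite Logistics SA: 28%.
Aggregating (R3): 4.7988% + 28% = 32.7988%.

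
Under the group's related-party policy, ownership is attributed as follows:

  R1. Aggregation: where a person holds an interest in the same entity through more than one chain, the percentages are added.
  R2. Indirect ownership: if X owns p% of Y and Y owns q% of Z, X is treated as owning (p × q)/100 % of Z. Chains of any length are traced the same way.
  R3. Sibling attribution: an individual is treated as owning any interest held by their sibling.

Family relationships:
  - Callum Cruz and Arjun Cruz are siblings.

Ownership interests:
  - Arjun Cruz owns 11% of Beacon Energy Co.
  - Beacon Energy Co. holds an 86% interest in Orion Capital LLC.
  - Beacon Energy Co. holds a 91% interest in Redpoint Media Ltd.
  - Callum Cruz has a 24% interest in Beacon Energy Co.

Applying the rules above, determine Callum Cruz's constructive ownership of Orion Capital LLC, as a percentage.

30.1%

By sibling attribution (R3), Callum Cruz is treated as also owning Arjun Cruz's interest in Beacon Energy Co, giving 24% + 11% = 35%.
Chain via Beacon Energy Co. (R2): 35% × 86% = 30.1% of Orion Capital LLC.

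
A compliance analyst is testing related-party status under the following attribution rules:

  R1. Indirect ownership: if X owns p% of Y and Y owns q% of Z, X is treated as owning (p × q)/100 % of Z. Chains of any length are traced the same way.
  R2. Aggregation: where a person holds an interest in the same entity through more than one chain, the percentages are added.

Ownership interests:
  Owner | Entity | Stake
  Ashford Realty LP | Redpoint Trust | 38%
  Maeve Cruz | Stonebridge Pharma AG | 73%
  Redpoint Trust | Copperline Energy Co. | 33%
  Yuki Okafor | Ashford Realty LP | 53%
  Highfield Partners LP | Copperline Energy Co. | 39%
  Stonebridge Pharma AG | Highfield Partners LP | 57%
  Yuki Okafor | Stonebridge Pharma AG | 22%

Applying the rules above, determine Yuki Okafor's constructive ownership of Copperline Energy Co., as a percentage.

Chain via Stonebridge Pharma AG → Highfield Partners LP (R1): 22% × 57% × 39% = 4.8906% of Copperline Energy Co.
Chain via Ashford Realty LP → Redpoint Trust (R1): 53% × 38% × 33% = 6.6462% of Copperline Energy Co.
Aggregating (R2): 4.8906% + 6.6462% = 11.5368%.

11.5368%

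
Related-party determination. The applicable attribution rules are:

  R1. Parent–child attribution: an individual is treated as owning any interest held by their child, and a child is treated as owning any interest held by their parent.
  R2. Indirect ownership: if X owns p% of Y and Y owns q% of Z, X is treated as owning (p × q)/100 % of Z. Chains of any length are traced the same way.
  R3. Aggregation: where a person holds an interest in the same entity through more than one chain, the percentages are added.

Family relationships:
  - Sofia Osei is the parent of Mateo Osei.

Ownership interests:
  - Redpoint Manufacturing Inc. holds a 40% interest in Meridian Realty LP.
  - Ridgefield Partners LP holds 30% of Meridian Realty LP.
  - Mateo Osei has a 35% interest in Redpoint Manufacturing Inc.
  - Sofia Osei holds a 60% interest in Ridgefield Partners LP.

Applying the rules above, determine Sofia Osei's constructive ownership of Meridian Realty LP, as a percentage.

By parent–child attribution (R1), Sofia Osei is treated as owning Mateo Osei's 35% interest in Redpoint Manufacturing Inc.
Chain via Ridgefield Partners LP (R2): 60% × 30% = 18% of Meridian Realty LP.
Chain via Redpoint Manufacturing Inc. (R2): 35% × 40% = 14% of Meridian Realty LP.
Aggregating (R3): 18% + 14% = 32%.

32%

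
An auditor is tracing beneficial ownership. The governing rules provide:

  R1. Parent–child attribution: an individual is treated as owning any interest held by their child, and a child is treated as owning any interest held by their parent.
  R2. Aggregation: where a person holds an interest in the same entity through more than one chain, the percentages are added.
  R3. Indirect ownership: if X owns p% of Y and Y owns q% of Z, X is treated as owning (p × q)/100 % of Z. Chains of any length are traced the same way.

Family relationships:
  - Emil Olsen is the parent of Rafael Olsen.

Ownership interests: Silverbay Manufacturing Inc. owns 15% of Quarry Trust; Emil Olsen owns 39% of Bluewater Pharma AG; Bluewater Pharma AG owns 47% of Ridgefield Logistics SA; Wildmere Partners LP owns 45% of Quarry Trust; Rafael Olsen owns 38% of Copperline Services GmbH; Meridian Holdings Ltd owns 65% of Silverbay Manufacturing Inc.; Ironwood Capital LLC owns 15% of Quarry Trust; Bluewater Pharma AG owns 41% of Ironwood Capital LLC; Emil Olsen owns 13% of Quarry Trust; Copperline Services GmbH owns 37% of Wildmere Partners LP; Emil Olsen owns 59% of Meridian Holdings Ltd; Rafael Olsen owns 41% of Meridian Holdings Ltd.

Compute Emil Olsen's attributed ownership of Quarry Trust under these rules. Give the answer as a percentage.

By parent–child attribution (R1), Emil Olsen is treated as also owning Rafael Olsen's interest in Meridian Holdings Ltd, giving 59% + 41% = 100%.
By parent–child attribution (R1), Emil Olsen is treated as owning Rafael Olsen's 38% interest in Copperline Services GmbH.
Chain via Bluewater Pharma AG → Ironwood Capital LLC (R3): 39% × 41% × 15% = 2.3985% of Quarry Trust.
Chain via Meridian Holdings Ltd → Silverbay Manufacturing Inc. (R3): 100% × 65% × 15% = 9.75% of Quarry Trust.
Direct interest in Quarry Trust: 13%.
Chain via Copperline Services GmbH → Wildmere Partners LP (R3): 38% × 37% × 45% = 6.327% of Quarry Trust.
Aggregating (R2): 2.3985% + 9.75% + 13% + 6.327% = 31.4755%.

31.4755%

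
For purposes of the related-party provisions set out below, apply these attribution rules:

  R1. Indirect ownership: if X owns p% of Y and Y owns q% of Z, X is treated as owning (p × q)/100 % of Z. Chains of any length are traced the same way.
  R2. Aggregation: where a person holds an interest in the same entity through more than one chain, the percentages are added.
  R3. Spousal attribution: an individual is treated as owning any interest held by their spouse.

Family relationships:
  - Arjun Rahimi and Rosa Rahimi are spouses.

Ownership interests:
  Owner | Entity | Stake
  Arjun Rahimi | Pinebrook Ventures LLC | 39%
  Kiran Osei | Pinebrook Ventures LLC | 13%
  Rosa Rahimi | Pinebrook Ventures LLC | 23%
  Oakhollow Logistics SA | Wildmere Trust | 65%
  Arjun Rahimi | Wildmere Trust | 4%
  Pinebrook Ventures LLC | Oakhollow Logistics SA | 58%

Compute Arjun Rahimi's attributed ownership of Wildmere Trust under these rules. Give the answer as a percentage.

By spousal attribution (R3), Arjun Rahimi is treated as also owning Rosa Rahimi's interest in Pinebrook Ventures LLC, giving 39% + 23% = 62%.
Chain via Pinebrook Ventures LLC → Oakhollow Logistics SA (R1): 62% × 58% × 65% = 23.374% of Wildmere Trust.
Direct interest in Wildmere Trust: 4%.
Aggregating (R2): 23.374% + 4% = 27.374%.

27.374%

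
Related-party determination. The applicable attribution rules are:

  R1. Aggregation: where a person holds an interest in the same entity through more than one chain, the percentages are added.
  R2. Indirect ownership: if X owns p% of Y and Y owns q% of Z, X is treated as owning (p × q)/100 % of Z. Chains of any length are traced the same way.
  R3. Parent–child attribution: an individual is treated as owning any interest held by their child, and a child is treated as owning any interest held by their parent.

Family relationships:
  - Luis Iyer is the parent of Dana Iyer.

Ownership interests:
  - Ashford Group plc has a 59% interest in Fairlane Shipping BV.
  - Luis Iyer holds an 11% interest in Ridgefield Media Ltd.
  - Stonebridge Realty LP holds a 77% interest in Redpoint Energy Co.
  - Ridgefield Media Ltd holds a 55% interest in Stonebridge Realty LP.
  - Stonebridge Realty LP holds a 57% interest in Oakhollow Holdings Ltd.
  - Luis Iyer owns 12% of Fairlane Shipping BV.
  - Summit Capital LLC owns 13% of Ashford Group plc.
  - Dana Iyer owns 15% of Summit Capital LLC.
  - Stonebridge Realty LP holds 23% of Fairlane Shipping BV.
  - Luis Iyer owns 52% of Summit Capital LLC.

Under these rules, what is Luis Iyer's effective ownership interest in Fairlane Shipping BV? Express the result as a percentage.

18.5304%

By parent–child attribution (R3), Luis Iyer is treated as also owning Dana Iyer's interest in Summit Capital LLC, giving 52% + 15% = 67%.
Chain via Summit Capital LLC → Ashford Group plc (R2): 67% × 13% × 59% = 5.1389% of Fairlane Shipping BV.
Chain via Ridgefield Media Ltd → Stonebridge Realty LP (R2): 11% × 55% × 23% = 1.3915% of Fairlane Shipping BV.
Direct interest in Fairlane Shipping BV: 12%.
Aggregating (R1): 5.1389% + 1.3915% + 12% = 18.5304%.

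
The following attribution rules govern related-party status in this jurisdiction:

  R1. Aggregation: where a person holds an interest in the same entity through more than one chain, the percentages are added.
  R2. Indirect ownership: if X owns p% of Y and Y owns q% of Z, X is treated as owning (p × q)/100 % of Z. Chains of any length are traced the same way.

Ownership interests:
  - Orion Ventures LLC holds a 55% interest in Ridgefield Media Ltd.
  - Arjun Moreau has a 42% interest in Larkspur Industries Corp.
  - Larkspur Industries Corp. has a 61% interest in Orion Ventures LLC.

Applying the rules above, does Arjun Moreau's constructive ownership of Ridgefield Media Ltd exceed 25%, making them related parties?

Chain via Larkspur Industries Corp. → Orion Ventures LLC (R2): 42% × 61% × 55% = 14.091% of Ridgefield Media Ltd.
14.091% does not exceed the 25% threshold, so Arjun is not a related party to Ridgefield Media Ltd.

No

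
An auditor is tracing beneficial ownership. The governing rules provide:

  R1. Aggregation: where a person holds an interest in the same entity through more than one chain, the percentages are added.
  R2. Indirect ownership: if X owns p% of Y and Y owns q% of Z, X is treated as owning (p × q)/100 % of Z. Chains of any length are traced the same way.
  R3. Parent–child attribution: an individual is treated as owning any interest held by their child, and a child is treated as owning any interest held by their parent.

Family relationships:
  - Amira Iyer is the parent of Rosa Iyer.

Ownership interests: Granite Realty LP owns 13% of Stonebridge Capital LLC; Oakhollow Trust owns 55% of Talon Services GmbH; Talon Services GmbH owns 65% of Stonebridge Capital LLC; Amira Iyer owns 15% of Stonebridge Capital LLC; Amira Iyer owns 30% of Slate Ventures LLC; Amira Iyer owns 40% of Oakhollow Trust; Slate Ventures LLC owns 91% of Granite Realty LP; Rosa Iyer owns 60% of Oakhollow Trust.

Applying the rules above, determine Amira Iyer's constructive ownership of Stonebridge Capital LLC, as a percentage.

By parent–child attribution (R3), Amira Iyer is treated as also owning Rosa Iyer's interest in Oakhollow Trust, giving 40% + 60% = 100%.
Chain via Oakhollow Trust → Talon Services GmbH (R2): 100% × 55% × 65% = 35.75% of Stonebridge Capital LLC.
Chain via Slate Ventures LLC → Granite Realty LP (R2): 30% × 91% × 13% = 3.549% of Stonebridge Capital LLC.
Direct interest in Stonebridge Capital LLC: 15%.
Aggregating (R1): 35.75% + 3.549% + 15% = 54.299%.

54.299%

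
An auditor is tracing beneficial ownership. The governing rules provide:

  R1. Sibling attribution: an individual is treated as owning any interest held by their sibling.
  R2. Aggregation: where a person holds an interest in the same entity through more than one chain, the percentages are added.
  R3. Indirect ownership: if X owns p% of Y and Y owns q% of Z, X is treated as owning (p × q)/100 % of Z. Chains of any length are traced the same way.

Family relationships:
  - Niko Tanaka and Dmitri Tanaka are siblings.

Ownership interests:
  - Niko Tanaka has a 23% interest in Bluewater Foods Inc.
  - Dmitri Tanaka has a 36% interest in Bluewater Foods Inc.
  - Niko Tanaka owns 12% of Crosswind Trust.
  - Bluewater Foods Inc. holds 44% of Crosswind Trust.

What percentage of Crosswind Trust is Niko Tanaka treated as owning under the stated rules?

By sibling attribution (R1), Niko Tanaka is treated as also owning Dmitri Tanaka's interest in Bluewater Foods Inc, giving 23% + 36% = 59%.
Chain via Bluewater Foods Inc. (R3): 59% × 44% = 25.96% of Crosswind Trust.
Direct interest in Crosswind Trust: 12%.
Aggregating (R2): 25.96% + 12% = 37.96%.

37.96%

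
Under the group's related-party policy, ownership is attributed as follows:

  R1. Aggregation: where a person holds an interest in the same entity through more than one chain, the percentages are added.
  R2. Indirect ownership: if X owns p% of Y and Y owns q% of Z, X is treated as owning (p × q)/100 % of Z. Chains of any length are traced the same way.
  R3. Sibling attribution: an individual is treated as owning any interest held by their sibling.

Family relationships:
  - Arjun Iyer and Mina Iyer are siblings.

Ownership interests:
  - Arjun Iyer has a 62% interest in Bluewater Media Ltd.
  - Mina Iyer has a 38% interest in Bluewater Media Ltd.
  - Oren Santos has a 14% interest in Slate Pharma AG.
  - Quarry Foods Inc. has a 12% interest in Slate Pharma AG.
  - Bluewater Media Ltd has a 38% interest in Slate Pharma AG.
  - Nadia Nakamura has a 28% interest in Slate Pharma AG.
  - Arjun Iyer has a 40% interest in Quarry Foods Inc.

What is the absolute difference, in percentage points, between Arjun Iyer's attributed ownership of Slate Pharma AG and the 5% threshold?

By sibling attribution (R3), Arjun Iyer is treated as also owning Mina Iyer's interest in Bluewater Media Ltd, giving 62% + 38% = 100%.
Chain via Bluewater Media Ltd (R2): 100% × 38% = 38% of Slate Pharma AG.
Chain via Quarry Foods Inc. (R2): 40% × 12% = 4.8% of Slate Pharma AG.
Aggregating (R1): 38% + 4.8% = 42.8%.
42.8% exceeds the 5% threshold by 37.8 percentage points.

37.8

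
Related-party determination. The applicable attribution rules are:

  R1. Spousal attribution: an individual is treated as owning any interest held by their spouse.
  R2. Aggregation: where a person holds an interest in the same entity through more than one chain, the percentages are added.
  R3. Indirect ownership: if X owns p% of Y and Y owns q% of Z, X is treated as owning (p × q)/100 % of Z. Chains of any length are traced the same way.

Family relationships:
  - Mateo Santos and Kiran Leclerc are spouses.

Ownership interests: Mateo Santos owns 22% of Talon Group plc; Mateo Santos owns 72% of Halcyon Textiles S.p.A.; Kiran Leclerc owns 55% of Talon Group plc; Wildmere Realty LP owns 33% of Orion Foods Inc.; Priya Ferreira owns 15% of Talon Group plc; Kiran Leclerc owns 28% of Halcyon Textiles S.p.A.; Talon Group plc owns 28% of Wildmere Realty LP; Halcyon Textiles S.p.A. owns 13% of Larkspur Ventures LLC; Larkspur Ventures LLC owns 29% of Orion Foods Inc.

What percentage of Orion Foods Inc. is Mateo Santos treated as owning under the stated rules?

By spousal attribution (R1), Mateo Santos is treated as also owning Kiran Leclerc's interest in Halcyon Textiles S.p.A, giving 72% + 28% = 100%.
By spousal attribution (R1), Mateo Santos is treated as also owning Kiran Leclerc's interest in Talon Group plc, giving 22% + 55% = 77%.
Chain via Halcyon Textiles S.p.A. → Larkspur Ventures LLC (R3): 100% × 13% × 29% = 3.77% of Orion Foods Inc.
Chain via Talon Group plc → Wildmere Realty LP (R3): 77% × 28% × 33% = 7.1148% of Orion Foods Inc.
Aggregating (R2): 3.77% + 7.1148% = 10.8848%.

10.8848%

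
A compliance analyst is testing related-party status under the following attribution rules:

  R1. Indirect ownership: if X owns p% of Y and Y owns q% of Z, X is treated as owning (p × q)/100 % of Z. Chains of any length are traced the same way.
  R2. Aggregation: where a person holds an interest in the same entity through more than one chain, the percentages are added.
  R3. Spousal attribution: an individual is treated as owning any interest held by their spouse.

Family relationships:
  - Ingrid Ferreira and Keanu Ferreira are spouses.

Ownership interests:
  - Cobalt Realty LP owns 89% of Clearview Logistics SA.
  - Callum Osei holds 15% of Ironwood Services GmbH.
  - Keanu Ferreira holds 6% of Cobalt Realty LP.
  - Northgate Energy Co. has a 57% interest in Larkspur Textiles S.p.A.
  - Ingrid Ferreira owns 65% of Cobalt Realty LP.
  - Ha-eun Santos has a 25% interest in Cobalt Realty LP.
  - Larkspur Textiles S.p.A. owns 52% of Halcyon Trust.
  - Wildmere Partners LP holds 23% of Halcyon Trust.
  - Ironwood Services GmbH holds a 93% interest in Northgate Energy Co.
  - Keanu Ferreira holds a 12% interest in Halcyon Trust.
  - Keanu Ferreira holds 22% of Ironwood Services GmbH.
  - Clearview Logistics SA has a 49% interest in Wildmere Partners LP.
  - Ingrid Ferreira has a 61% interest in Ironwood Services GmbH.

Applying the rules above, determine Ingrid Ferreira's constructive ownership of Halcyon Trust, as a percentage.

By spousal attribution (R3), Ingrid Ferreira is treated as also owning Keanu Ferreira's interest in Cobalt Realty LP, giving 65% + 6% = 71%.
By spousal attribution (R3), Ingrid Ferreira is treated as also owning Keanu Ferreira's interest in Ironwood Services GmbH, giving 61% + 22% = 83%.
By spousal attribution (R3), Ingrid Ferreira is treated as owning Keanu Ferreira's 12% interest in Halcyon Trust.
Chain via Cobalt Realty LP → Clearview Logistics SA → Wildmere Partners LP (R1): 71% × 89% × 49% × 23% = 7.121513% of Halcyon Trust.
Chain via Ironwood Services GmbH → Northgate Energy Co. → Larkspur Textiles S.p.A. (R1): 83% × 93% × 57% × 52% = 22.879116% of Halcyon Trust.
Direct interest in Halcyon Trust: 12%.
Aggregating (R2): 7.121513% + 22.879116% + 12% = 42.000629%.

42.000629%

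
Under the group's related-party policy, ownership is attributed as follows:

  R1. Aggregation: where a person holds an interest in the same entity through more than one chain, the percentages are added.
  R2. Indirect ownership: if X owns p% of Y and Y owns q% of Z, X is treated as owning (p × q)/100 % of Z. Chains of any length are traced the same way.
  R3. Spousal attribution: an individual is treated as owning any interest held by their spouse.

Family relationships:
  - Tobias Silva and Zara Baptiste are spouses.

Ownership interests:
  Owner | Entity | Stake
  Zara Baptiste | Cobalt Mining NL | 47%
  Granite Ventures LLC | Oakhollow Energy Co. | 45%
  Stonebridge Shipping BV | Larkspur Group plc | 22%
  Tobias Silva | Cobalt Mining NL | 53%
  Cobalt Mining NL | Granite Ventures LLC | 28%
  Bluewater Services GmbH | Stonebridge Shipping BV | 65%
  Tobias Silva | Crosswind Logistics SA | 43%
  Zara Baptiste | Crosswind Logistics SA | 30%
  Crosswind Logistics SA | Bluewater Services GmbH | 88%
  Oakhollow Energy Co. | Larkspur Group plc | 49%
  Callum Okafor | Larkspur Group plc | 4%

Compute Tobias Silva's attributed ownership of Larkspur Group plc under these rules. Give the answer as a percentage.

15.36032%

By spousal attribution (R3), Tobias Silva is treated as also owning Zara Baptiste's interest in Cobalt Mining NL, giving 53% + 47% = 100%.
By spousal attribution (R3), Tobias Silva is treated as also owning Zara Baptiste's interest in Crosswind Logistics SA, giving 43% + 30% = 73%.
Chain via Cobalt Mining NL → Granite Ventures LLC → Oakhollow Energy Co. (R2): 100% × 28% × 45% × 49% = 6.174% of Larkspur Group plc.
Chain via Crosswind Logistics SA → Bluewater Services GmbH → Stonebridge Shipping BV (R2): 73% × 88% × 65% × 22% = 9.18632% of Larkspur Group plc.
Aggregating (R1): 6.174% + 9.18632% = 15.36032%.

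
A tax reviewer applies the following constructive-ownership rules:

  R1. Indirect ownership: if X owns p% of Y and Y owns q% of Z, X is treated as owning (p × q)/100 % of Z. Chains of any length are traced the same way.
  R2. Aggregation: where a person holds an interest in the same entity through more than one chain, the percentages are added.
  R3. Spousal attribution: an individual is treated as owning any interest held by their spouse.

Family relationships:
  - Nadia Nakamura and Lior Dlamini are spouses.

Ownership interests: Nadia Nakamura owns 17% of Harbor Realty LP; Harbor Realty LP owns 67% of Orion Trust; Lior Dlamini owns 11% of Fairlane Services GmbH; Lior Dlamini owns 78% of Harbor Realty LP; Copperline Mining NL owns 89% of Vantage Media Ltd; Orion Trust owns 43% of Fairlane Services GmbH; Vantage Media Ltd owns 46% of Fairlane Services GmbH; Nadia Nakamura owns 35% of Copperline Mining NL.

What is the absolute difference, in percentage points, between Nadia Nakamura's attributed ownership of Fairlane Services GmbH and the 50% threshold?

By spousal attribution (R3), Nadia Nakamura is treated as also owning Lior Dlamini's interest in Harbor Realty LP, giving 17% + 78% = 95%.
By spousal attribution (R3), Nadia Nakamura is treated as owning Lior Dlamini's 11% interest in Fairlane Services GmbH.
Chain via Harbor Realty LP → Orion Trust (R1): 95% × 67% × 43% = 27.3695% of Fairlane Services GmbH.
Chain via Copperline Mining NL → Vantage Media Ltd (R1): 35% × 89% × 46% = 14.329% of Fairlane Services GmbH.
Direct interest in Fairlane Services GmbH: 11%.
Aggregating (R2): 27.3695% + 14.329% + 11% = 52.6985%.
52.6985% exceeds the 50% threshold by 2.6985 percentage points.

2.6985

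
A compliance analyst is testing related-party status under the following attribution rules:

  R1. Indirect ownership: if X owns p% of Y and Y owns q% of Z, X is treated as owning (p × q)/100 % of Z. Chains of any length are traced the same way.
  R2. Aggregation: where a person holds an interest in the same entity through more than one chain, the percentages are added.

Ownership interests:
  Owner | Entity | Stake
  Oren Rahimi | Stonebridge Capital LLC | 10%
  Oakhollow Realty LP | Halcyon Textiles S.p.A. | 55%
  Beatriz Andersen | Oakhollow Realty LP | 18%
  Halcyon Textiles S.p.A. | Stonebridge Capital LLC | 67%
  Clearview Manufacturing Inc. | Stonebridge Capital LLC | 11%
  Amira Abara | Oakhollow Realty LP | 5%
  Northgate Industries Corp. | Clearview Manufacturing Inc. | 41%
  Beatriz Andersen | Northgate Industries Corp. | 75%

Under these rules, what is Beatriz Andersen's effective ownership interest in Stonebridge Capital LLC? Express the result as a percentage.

10.0155%

Chain via Northgate Industries Corp. → Clearview Manufacturing Inc. (R1): 75% × 41% × 11% = 3.3825% of Stonebridge Capital LLC.
Chain via Oakhollow Realty LP → Halcyon Textiles S.p.A. (R1): 18% × 55% × 67% = 6.633% of Stonebridge Capital LLC.
Aggregating (R2): 3.3825% + 6.633% = 10.0155%.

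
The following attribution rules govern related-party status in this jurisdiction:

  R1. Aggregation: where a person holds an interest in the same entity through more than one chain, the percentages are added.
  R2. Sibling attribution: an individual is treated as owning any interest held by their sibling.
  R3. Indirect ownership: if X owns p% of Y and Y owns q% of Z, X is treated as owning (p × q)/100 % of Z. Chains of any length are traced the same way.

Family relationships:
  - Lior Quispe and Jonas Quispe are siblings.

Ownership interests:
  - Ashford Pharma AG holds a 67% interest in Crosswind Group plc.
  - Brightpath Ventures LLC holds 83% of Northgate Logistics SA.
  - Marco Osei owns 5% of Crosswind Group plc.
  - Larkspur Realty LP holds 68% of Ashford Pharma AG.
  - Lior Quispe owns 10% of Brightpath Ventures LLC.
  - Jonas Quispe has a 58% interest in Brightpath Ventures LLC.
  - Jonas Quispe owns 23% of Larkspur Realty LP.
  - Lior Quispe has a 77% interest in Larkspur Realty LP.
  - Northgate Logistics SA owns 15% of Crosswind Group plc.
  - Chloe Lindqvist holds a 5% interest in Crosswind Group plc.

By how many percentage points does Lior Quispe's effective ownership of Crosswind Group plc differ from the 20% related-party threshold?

By sibling attribution (R2), Lior Quispe is treated as also owning Jonas Quispe's interest in Brightpath Ventures LLC, giving 10% + 58% = 68%.
By sibling attribution (R2), Lior Quispe is treated as also owning Jonas Quispe's interest in Larkspur Realty LP, giving 77% + 23% = 100%.
Chain via Brightpath Ventures LLC → Northgate Logistics SA (R3): 68% × 83% × 15% = 8.466% of Crosswind Group plc.
Chain via Larkspur Realty LP → Ashford Pharma AG (R3): 100% × 68% × 67% = 45.56% of Crosswind Group plc.
Aggregating (R1): 8.466% + 45.56% = 54.026%.
54.026% exceeds the 20% threshold by 34.026 percentage points.

34.026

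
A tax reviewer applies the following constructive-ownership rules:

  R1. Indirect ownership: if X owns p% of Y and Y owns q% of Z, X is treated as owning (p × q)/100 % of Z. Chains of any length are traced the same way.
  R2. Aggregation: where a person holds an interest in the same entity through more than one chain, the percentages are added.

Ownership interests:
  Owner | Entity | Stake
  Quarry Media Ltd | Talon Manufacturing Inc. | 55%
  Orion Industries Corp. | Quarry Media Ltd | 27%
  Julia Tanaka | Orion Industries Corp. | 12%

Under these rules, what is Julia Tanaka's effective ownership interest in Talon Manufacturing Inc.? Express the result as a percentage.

Chain via Orion Industries Corp. → Quarry Media Ltd (R1): 12% × 27% × 55% = 1.782% of Talon Manufacturing Inc.

1.782%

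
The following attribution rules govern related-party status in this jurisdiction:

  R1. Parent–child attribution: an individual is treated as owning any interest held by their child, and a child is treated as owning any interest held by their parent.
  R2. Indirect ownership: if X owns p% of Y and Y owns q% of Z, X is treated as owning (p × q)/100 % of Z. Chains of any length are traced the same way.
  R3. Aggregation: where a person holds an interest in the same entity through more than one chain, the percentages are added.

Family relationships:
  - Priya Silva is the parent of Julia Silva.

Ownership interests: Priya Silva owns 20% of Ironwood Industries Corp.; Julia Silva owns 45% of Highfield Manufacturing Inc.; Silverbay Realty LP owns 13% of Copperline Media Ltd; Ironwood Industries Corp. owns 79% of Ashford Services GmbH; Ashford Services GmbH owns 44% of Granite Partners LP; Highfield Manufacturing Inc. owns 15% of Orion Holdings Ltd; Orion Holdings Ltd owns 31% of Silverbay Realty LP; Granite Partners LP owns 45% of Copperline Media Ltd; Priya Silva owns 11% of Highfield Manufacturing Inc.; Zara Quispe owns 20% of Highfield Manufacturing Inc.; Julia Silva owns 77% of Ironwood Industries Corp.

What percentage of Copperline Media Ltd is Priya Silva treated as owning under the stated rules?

By parent–child attribution (R1), Priya Silva is treated as also owning Julia Silva's interest in Highfield Manufacturing Inc, giving 11% + 45% = 56%.
By parent–child attribution (R1), Priya Silva is treated as also owning Julia Silva's interest in Ironwood Industries Corp, giving 20% + 77% = 97%.
Chain via Highfield Manufacturing Inc. → Orion Holdings Ltd → Silverbay Realty LP (R2): 56% × 15% × 31% × 13% = 0.33852% of Copperline Media Ltd.
Chain via Ironwood Industries Corp. → Ashford Services GmbH → Granite Partners LP (R2): 97% × 79% × 44% × 45% = 15.17274% of Copperline Media Ltd.
Aggregating (R3): 0.33852% + 15.17274% = 15.51126%.

15.51126%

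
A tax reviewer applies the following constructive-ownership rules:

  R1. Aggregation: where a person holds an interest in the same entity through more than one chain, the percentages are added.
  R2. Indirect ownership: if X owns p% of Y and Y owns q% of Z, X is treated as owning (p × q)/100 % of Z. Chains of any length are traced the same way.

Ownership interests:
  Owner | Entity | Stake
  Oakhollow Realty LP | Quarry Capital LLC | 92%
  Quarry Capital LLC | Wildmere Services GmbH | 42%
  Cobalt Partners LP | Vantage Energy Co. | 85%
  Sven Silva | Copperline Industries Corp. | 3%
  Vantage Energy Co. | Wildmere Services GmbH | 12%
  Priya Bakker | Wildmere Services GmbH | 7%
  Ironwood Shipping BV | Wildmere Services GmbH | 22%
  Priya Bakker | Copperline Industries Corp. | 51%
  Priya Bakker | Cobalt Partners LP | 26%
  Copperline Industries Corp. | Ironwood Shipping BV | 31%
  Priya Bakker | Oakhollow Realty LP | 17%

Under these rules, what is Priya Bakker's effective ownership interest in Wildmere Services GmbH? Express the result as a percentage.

Chain via Cobalt Partners LP → Vantage Energy Co. (R2): 26% × 85% × 12% = 2.652% of Wildmere Services GmbH.
Chain via Oakhollow Realty LP → Quarry Capital LLC (R2): 17% × 92% × 42% = 6.5688% of Wildmere Services GmbH.
Chain via Copperline Industries Corp. → Ironwood Shipping BV (R2): 51% × 31% × 22% = 3.4782% of Wildmere Services GmbH.
Direct interest in Wildmere Services GmbH: 7%.
Aggregating (R1): 2.652% + 6.5688% + 3.4782% + 7% = 19.699%.

19.699%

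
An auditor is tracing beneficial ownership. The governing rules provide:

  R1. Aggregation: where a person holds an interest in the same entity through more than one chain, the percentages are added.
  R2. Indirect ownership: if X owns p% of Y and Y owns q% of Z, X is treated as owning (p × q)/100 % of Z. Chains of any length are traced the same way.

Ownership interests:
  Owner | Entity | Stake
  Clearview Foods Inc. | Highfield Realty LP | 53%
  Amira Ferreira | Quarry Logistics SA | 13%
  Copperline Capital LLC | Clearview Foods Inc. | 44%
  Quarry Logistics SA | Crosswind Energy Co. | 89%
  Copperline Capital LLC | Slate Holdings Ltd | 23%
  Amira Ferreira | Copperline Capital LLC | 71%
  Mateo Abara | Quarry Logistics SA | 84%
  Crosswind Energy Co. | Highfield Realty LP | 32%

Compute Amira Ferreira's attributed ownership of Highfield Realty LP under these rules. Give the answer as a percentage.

20.2596%

Chain via Copperline Capital LLC → Clearview Foods Inc. (R2): 71% × 44% × 53% = 16.5572% of Highfield Realty LP.
Chain via Quarry Logistics SA → Crosswind Energy Co. (R2): 13% × 89% × 32% = 3.7024% of Highfield Realty LP.
Aggregating (R1): 16.5572% + 3.7024% = 20.2596%.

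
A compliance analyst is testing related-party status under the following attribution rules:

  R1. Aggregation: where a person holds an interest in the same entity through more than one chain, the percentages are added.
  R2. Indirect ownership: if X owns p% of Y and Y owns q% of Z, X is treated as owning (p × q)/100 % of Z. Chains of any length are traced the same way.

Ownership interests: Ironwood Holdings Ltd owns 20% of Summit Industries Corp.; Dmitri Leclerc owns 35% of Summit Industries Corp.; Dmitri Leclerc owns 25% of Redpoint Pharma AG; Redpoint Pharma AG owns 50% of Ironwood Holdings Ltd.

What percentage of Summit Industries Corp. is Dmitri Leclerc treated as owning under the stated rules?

37.5%

Chain via Redpoint Pharma AG → Ironwood Holdings Ltd (R2): 25% × 50% × 20% = 2.5% of Summit Industries Corp.
Direct interest in Summit Industries Corp: 35%.
Aggregating (R1): 2.5% + 35% = 37.5%.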